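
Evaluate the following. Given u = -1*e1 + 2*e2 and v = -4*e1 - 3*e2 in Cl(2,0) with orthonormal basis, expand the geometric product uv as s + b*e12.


Expand: (-1*e1 + 2*e2)(-4*e1 - 3*e2)
= (-1)*(-4)*e1e1 + (-1)*(-3)*e1e2 + 2*(-4)*e2e1 + 2*(-3)*e2e2
Using e1^2 = e2^2 = 1, e2e1 = -e1e2:
Scalar part s = (-1)*(-4) + 2*(-3) = 4 + (-6) = -2
Bivector part b = (-1)*(-3) - 2*(-4) = 3 - (-8) = 11
uv = -2 + 11*e12


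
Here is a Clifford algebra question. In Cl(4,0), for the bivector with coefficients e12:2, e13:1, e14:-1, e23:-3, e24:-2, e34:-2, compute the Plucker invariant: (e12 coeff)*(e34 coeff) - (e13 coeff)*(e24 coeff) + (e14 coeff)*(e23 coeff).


Plucker relation: af - be + cd
a*f = 2*(-2) = -4
b*e = 1*(-2) = -2
c*d = (-1)*(-3) = 3
af - be + cd = -4 - (-2) + 3
= 1


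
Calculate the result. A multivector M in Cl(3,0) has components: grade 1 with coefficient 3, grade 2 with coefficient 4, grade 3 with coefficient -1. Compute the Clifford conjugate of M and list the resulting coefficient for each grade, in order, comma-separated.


Clifford conjugate sign for grade k: (-1)^(k(k+1)/2)
Grade 1: (-1)^(1*2/2) = (-1)^1 = -1, coeff 3 -> -3
Grade 2: (-1)^(2*3/2) = (-1)^3 = -1, coeff 4 -> -4
Grade 3: (-1)^(3*4/2) = (-1)^6 = 1, coeff -1 -> -1
Conjugated coefficients: -3, -4, -1


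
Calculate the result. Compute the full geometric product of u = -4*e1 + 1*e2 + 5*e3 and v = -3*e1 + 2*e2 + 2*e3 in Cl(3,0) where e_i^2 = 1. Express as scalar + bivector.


In Cl(3,0): e_i^2 = 1, e_ie_j = -e_je_i for i != j.
Scalar part = u . v = (-4)*(-3) + 1*2 + 5*2
= 12 + 2 + 10 = 24
e12 coeff = (-4)*2 - 1*(-3) = -8 - (-3) = -5
e13 coeff = (-4)*2 - 5*(-3) = -8 - (-15) = 7
e23 coeff = 1*2 - 5*2 = 2 - 10 = -8
uv = 24 - 5*e12 + 7*e13 - 8*e23


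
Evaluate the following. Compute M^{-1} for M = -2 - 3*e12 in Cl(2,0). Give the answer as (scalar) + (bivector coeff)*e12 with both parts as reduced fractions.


M = -2 - 3*e12, where e12^2 = -1.
Since M commutes with its reverse ~M = a - b*e12, M * ~M = a^2 - b^2*e12^2 = a^2 + b^2.
So M^{-1} = ~M / (a^2 + b^2) = (a - b*e12)/(a^2 + b^2).
a^2 + b^2 = 4 + 9 = 13
Scalar part = -2/13 = -2/13
Bivector coeff = 3/13 = 3/13
M^{-1} = -2/13 + 3/13*e12


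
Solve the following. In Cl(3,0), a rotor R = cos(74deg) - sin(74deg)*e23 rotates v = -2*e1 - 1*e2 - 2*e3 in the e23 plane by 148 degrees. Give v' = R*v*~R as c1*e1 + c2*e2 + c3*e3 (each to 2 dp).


Rotor R = cos(74deg) - sin(74deg)*e23
Rotation angle theta = 2 * 74 = 148 degrees in the e23 plane (e2 -> e3).
The component perpendicular to the plane (e1) is invariant: v'_1 = v1 = -2.00
cos(148deg) = -0.8480, sin(148deg) = 0.5299
v'_2 = v2*cos(theta) - v3*sin(theta) = -1*(-0.8480) - (-2)*0.5299 = 1.91
v'_3 = v2*sin(theta) + v3*cos(theta) = -1*0.5299 + (-2)*(-0.8480) = 1.17
v' = -2.00*e1 + 1.91*e2 + 1.17*e3


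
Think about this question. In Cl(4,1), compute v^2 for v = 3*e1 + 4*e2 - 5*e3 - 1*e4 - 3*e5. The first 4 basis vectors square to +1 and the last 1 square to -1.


v^2 = sum of c_i^2 * e_i^2
Positive signature terms (e_i^2 = +1): 3^2 + 4^2 + (-5)^2 + (-1)^2 = 51
Negative signature terms (e_j^2 = -1): (-3)^2 = 9
v^2 = 51 - 9 = 42


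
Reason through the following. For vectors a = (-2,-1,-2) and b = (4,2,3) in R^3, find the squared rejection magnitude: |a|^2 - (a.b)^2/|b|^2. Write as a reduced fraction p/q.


|a|^2 = (-2)^2 + (-1)^2 + (-2)^2 = 9
|b|^2 = 4^2 + 2^2 + 3^2 = 29
a . b = (-2)*4 + (-1)*2 + (-2)*3 = -16
(a.b)^2 = (-16)^2 = 256
|rej|^2 = 9 - 256/29
= (261 - 256)/29
= 5/29
In lowest terms: 5/29


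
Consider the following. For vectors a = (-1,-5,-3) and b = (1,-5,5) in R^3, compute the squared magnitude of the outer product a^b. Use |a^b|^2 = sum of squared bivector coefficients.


a wedge b = (a1*b2 - a2*b1)*e12 + (a1*b3 - a3*b1)*e13 + (a2*b3 - a3*b2)*e23
e12 coeff: (-1)*(-5) - (-5)*1 = 5 - (-5) = 10
e13 coeff: (-1)*5 - (-3)*1 = -5 - (-3) = -2
e23 coeff: (-5)*5 - (-3)*(-5) = -25 - 15 = -40
|a wedge b|^2 = 10^2 + (-2)^2 + (-40)^2
= 100 + 4 + 1600
= 1704


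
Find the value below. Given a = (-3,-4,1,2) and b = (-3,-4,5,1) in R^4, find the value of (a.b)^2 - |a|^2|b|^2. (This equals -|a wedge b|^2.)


a . b = (-3)*(-3) + (-4)*(-4) + 1*5 + 2*1
= 9 + 16 + 5 + 2 = 32
|a|^2 = (-3)^2 + (-4)^2 + 1^2 + 2^2 = 30
|b|^2 = (-3)^2 + (-4)^2 + 5^2 + 1^2 = 51
(a.b)^2 = 32^2 = 1024
|a|^2 * |b|^2 = 30 * 51 = 1530
Result = 1024 - 1530 = -506


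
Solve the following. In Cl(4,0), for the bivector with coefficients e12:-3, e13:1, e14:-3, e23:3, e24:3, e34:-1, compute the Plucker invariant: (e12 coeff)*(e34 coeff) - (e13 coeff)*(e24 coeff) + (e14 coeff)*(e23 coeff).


Plucker relation: af - be + cd
a*f = (-3)*(-1) = 3
b*e = 1*3 = 3
c*d = (-3)*3 = -9
af - be + cd = 3 - 3 + (-9)
= -9


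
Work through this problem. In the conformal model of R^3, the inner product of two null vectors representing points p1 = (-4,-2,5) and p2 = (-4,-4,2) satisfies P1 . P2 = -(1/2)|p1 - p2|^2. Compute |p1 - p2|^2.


p1 - p2 = (0, 2, 3)
|p1 - p2|^2 = 0^2 + 2^2 + 3^2
= 0 + 4 + 9
= 13


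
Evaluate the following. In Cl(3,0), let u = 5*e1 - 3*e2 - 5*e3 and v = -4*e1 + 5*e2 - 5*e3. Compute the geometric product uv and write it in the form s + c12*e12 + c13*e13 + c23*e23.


In Cl(3,0): e_i^2 = 1, e_ie_j = -e_je_i for i != j.
Scalar part = u . v = 5*(-4) + (-3)*5 + (-5)*(-5)
= -20 + (-15) + 25 = -10
e12 coeff = 5*5 - (-3)*(-4) = 25 - 12 = 13
e13 coeff = 5*(-5) - (-5)*(-4) = -25 - 20 = -45
e23 coeff = (-3)*(-5) - (-5)*5 = 15 - (-25) = 40
uv = -10 + 13*e12 - 45*e13 + 40*e23


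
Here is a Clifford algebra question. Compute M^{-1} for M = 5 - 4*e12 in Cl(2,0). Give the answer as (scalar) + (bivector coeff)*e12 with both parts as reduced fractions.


M = 5 - 4*e12, where e12^2 = -1.
Since M commutes with its reverse ~M = a - b*e12, M * ~M = a^2 - b^2*e12^2 = a^2 + b^2.
So M^{-1} = ~M / (a^2 + b^2) = (a - b*e12)/(a^2 + b^2).
a^2 + b^2 = 25 + 16 = 41
Scalar part = 5/41 = 5/41
Bivector coeff = 4/41 = 4/41
M^{-1} = 5/41 + 4/41*e12


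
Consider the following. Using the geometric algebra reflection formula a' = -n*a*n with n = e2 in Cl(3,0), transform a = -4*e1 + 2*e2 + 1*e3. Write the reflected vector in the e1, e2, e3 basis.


Reflection formula: a' = -n*a*n, with n = e2 (unit vector, n^2 = 1).
For reflection through hyperplane perp to e2:
The component along e2 flips sign, others stay.
a = (-4, 2, 1)
a' = (-4, -2, 1)
a' = -4*e1 - 2*e2 + 1*e3


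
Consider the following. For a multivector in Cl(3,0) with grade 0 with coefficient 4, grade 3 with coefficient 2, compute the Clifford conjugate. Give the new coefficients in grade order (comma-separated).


Clifford conjugate sign for grade k: (-1)^(k(k+1)/2)
Grade 0: (-1)^(0*1/2) = (-1)^0 = 1, coeff 4 -> 4
Grade 3: (-1)^(3*4/2) = (-1)^6 = 1, coeff 2 -> 2
Conjugated coefficients: 4, 2


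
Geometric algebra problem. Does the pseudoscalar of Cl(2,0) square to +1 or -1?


The pseudoscalar I = e1...e_n (product of all n generators) of Cl(p,q) satisfies I^2 = (-1)^(q + n(n-1)/2).
p = 2, q = 0, n = p + q = 2
n(n-1)/2 = 2 * 1 / 2 = 1
Exponent = q + n(n-1)/2 = 0 + 1 = 1
I^2 = (-1)^1 = -1


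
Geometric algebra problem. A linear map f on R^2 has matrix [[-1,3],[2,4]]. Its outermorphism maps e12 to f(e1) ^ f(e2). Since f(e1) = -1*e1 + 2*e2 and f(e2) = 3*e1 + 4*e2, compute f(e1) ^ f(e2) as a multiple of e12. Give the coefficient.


The outermorphism of a linear map f sends e1^e2 to f(e1)^f(e2).
f(e1) = -1*e1 + 2*e2
f(e2) = 3*e1 + 4*e2
f(e1) ^ f(e2) = (-1*e1 + 2*e2) ^ (3*e1 + 4*e2)
= (-1)*4*e12 + 2*3*e21
= (-4 - 6)*e12
= -10*e12
Coefficient = -10


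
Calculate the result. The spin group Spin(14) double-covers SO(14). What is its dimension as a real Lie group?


Spin(n) double-covers SO(n); both have Lie algebra so(n) of dimension n(n-1)/2.
n = 14
n(n-1) = 14 * 13 = 182
dim Spin(14) = 182/2 = 91


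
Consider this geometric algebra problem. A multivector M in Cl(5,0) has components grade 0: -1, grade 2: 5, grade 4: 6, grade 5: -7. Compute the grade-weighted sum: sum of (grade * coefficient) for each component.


Grade-weighted sum = sum of grade_k * coefficient_k
0*(-1) = 0
2*5 = 10
4*6 = 24
5*(-7) = -35
Total = 0 + 10 + 24 + (-35) = -1


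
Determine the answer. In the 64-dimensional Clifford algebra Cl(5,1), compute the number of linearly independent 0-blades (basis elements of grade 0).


Number of grade-k basis blades in Cl(p,q) with n = p + q is C(n, k).
n = 5 + 1 = 6
C(6, 0) = 6! / (0! * 6!)
= 720 / (1 * 720)
= 1


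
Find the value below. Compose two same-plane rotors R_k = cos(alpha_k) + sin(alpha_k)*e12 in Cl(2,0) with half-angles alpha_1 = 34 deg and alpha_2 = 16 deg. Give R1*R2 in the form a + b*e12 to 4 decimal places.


Same-plane rotors commute and their half-angles add:
R1*R2 = cos(a1 + a2) + sin(a1 + a2)*e12.
a1 + a2 = 34 + 16 = 50 deg
cos(50 deg) = 0.6428
sin(50 deg) = 0.7660
R1*R2 = 0.6428 + 0.7660*e12


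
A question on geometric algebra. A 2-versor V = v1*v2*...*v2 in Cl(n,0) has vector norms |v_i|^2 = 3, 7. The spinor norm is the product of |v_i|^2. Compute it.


Spinor norm N(V) = |v1|^2 * |v2|^2 * ... * |v2|^2
= 3 * 7
Running product: 3, 21
N(V) = 21


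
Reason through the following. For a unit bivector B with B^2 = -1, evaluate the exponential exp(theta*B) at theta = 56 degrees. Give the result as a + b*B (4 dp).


For a unit bivector B with B^2 = -1, the exponential series gives
e^(theta*B) = cos(theta) + sin(theta)*B (the GA analogue of Euler's formula).
theta = 56 degrees = 0.977384 rad
cos(56 deg) = 0.5592
sin(56 deg) = 0.8290
exp(theta*B) = 0.5592 + 0.8290*B


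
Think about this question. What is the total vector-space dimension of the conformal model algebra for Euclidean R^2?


The conformal model of R^2 uses Cl(3,1): the 2 Euclidean generators plus two extra orthogonal generators e+ (e+^2 = +1) and e- (e-^2 = -1), from which the null vectors e0, einf are built.
Number of generators m = 2 + 2 = 4.
dim Cl(p,q) = 2^m = 2^4 = 16


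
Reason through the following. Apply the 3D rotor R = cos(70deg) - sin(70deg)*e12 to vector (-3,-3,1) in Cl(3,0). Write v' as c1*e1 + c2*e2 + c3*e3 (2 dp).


Rotor R = cos(70deg) - sin(70deg)*e12
Rotation angle theta = 2 * 70 = 140 degrees in the e12 plane (e1 -> e2).
The component perpendicular to the plane (e3) is invariant: v'_3 = v3 = 1.00
cos(140deg) = -0.7660, sin(140deg) = 0.6428
v'_1 = v1*cos(theta) - v2*sin(theta) = -3*(-0.7660) - (-3)*0.6428 = 4.23
v'_2 = v1*sin(theta) + v2*cos(theta) = -3*0.6428 + (-3)*(-0.7660) = 0.37
v' = 4.23*e1 + 0.37*e2 + 1.00*e3


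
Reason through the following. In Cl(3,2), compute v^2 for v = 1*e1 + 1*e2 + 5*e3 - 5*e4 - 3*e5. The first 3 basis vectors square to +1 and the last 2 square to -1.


v^2 = sum of c_i^2 * e_i^2
Positive signature terms (e_i^2 = +1): 1^2 + 1^2 + 5^2 = 27
Negative signature terms (e_j^2 = -1): (-5)^2 + (-3)^2 = 34
v^2 = 27 - 34 = -7


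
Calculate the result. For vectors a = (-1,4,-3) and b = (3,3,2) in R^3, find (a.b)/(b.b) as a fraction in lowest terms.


Projection coefficient = (a . b) / (b . b)
a . b = (-1)*3 + 4*3 + (-3)*2
= -3 + 12 + (-6) = 3
b . b = 3^2 + 3^2 + 2^2
= 9 + 9 + 4 = 22
Coefficient = 3/22
In lowest terms: 3/22


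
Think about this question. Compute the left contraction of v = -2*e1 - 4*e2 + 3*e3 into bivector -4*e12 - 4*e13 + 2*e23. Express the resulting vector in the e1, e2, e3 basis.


Left contraction v _| B = <vB>_1 (grade-1 part of the geometric product vB).
Using e1_|e12 = e2, e2_|e12 = -e1, e1_|e13 = e3, e3_|e13 = -e1, e2_|e23 = e3, e3_|e23 = -e2:
e1 coeff: -v2*b12 - v3*b13 = -(-4)*(-4) - (3)*(-4) = -4
e2 coeff: v1*b12 - v3*b23 = (-2)*(-4) - (3)*(2) = 2
e3 coeff: v1*b13 + v2*b23 = (-2)*(-4) + (-4)*(2) = 0
v _| B = -4*e1 + 2*e2 + 0*e3


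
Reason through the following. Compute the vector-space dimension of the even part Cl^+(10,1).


Even subalgebra dimension = 2^(n-1)
n = 10 + 1 = 11
2^(11 - 1) = 2^10 = 1024
Verification: sum of C(11,k) for even k = 1 + 55 + 330 + 462 + 165 + 11 = 1024
Result = 1024


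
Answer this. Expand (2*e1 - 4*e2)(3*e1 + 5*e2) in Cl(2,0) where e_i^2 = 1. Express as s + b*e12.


Expand: (2*e1 - 4*e2)(3*e1 + 5*e2)
= 2*3*e1e1 + 2*5*e1e2 + (-4)*3*e2e1 + (-4)*5*e2e2
Using e1^2 = e2^2 = 1, e2e1 = -e1e2:
Scalar part s = 2*3 + (-4)*5 = 6 + (-20) = -14
Bivector part b = 2*5 - (-4)*3 = 10 - (-12) = 22
uv = -14 + 22*e12


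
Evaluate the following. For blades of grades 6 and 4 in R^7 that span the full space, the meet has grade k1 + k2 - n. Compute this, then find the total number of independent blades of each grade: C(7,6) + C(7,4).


Meet grade = grade(A) + grade(B) - n
= 6 + 4 - 7 = 3
C(7,6) = 7
C(7,4) = 35
dim_A + dim_B = 7 + 35 = 42


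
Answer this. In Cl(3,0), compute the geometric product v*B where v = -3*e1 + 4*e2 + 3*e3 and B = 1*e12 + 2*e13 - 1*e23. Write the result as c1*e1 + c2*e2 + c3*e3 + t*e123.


vB has grade-1 (vector) and grade-3 (trivector) parts: vB = (v _| B) + (v ^ B).
Vector part <vB>_1:
  e1: -v2*b12 - v3*b13 = -(4)*(1) - (3)*(2) = -10
  e2: v1*b12 - v3*b23 = (-3)*(1) - (3)*(-1) = 0
  e3: v1*b13 + v2*b23 = (-3)*(2) + (4)*(-1) = -10
Trivector part <vB>_3:
  e123: v1*b23 - v2*b13 + v3*b12 = (-3)*(-1) - (4)*(2) + (3)*(1) = -2
vB = -10*e1 + 0*e2 - 10*e3 - 2*e123


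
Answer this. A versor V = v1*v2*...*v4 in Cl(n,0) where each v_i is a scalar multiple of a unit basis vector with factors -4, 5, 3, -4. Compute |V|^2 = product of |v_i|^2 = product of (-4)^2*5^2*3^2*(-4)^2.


Each vector v_i has |v_i|^2 = s_i^2
Squared scales: (-4)^2 = 16, 5^2 = 25, 3^2 = 9, (-4)^2 = 16
|V|^2 = 16 * 25 * 9 * 16
= 57600


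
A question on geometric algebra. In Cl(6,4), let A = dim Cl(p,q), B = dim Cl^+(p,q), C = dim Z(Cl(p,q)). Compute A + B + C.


n = 6 + 4 = 10
Total dim = 2^10 = 1024
Even subalgebra dim = 2^9 = 512
n is even, so center dim = 1
Sum = 1024 + 512 + 1 = 1537


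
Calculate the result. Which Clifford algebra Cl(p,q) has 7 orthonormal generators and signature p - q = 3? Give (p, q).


We need p + q = 7 and p - q = 3.
Adding: 2p = 7 + 3 = 10, so p = 5.
Then q = 7 - 5 = 2.
(p, q) = (5, 2)


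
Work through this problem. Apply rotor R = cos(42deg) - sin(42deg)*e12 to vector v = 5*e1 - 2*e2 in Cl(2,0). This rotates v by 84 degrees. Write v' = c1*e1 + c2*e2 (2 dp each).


Rotor R = cos(42deg) - sin(42deg)*e12
Rotation angle theta = 2 * 42 = 84 degrees
v' = R*v*~R rotates v by theta.
cos(84deg) = 0.1045, sin(84deg) = 0.9945
v'_1 = 5*cos(84deg) - (-2)*sin(84deg)
= 5*0.1045 - (-2)*0.9945
= 2.51
v'_2 = 5*sin(84deg) + (-2)*cos(84deg)
= 5*0.9945 + (-2)*0.1045
= 4.76
v' = 2.51*e1 + 4.76*e2


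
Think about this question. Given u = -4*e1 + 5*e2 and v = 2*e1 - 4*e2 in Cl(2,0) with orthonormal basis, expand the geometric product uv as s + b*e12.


Expand: (-4*e1 + 5*e2)(2*e1 - 4*e2)
= (-4)*2*e1e1 + (-4)*(-4)*e1e2 + 5*2*e2e1 + 5*(-4)*e2e2
Using e1^2 = e2^2 = 1, e2e1 = -e1e2:
Scalar part s = (-4)*2 + 5*(-4) = -8 + (-20) = -28
Bivector part b = (-4)*(-4) - 5*2 = 16 - 10 = 6
uv = -28 + 6*e12


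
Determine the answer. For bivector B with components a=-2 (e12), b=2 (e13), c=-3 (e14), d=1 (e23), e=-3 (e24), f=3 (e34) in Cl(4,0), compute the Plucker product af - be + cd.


Plucker relation: af - be + cd
a*f = (-2)*3 = -6
b*e = 2*(-3) = -6
c*d = (-3)*1 = -3
af - be + cd = -6 - (-6) + (-3)
= -3


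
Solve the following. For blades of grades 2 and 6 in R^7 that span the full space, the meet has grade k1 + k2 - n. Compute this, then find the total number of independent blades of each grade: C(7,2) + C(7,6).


Meet grade = grade(A) + grade(B) - n
= 2 + 6 - 7 = 1
C(7,2) = 21
C(7,6) = 7
dim_A + dim_B = 21 + 7 = 28


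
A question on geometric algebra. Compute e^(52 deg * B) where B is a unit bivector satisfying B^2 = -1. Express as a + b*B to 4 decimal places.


For a unit bivector B with B^2 = -1, the exponential series gives
e^(theta*B) = cos(theta) + sin(theta)*B (the GA analogue of Euler's formula).
theta = 52 degrees = 0.907571 rad
cos(52 deg) = 0.6157
sin(52 deg) = 0.7880
exp(theta*B) = 0.6157 + 0.7880*B


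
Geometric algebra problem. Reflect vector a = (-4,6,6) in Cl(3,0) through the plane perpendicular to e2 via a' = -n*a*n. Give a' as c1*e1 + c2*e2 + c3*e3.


Reflection formula: a' = -n*a*n, with n = e2 (unit vector, n^2 = 1).
For reflection through hyperplane perp to e2:
The component along e2 flips sign, others stay.
a = (-4, 6, 6)
a' = (-4, -6, 6)
a' = -4*e1 - 6*e2 + 6*e3


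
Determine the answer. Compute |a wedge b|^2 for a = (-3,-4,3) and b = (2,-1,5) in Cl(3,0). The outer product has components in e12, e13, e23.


a wedge b = (a1*b2 - a2*b1)*e12 + (a1*b3 - a3*b1)*e13 + (a2*b3 - a3*b2)*e23
e12 coeff: (-3)*(-1) - (-4)*2 = 3 - (-8) = 11
e13 coeff: (-3)*5 - 3*2 = -15 - 6 = -21
e23 coeff: (-4)*5 - 3*(-1) = -20 - (-3) = -17
|a wedge b|^2 = 11^2 + (-21)^2 + (-17)^2
= 121 + 441 + 289
= 851


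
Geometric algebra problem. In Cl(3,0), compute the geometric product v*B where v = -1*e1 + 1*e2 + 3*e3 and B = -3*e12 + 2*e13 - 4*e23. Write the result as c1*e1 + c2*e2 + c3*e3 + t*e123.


vB has grade-1 (vector) and grade-3 (trivector) parts: vB = (v _| B) + (v ^ B).
Vector part <vB>_1:
  e1: -v2*b12 - v3*b13 = -(1)*(-3) - (3)*(2) = -3
  e2: v1*b12 - v3*b23 = (-1)*(-3) - (3)*(-4) = 15
  e3: v1*b13 + v2*b23 = (-1)*(2) + (1)*(-4) = -6
Trivector part <vB>_3:
  e123: v1*b23 - v2*b13 + v3*b12 = (-1)*(-4) - (1)*(2) + (3)*(-3) = -7
vB = -3*e1 + 15*e2 - 6*e3 - 7*e123


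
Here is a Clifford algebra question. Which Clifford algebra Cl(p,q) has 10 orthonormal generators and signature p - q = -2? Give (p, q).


We need p + q = 10 and p - q = -2.
Adding: 2p = 10 + (-2) = 8, so p = 4.
Then q = 10 - 4 = 6.
(p, q) = (4, 6)


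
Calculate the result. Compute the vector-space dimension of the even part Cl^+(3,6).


Even subalgebra dimension = 2^(n-1)
n = 3 + 6 = 9
2^(9 - 1) = 2^8 = 256
Verification: sum of C(9,k) for even k = 1 + 36 + 126 + 84 + 9 = 256
Result = 256


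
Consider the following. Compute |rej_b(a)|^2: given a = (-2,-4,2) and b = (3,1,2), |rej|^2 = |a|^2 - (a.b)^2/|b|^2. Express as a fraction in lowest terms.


|a|^2 = (-2)^2 + (-4)^2 + 2^2 = 24
|b|^2 = 3^2 + 1^2 + 2^2 = 14
a . b = (-2)*3 + (-4)*1 + 2*2 = -6
(a.b)^2 = (-6)^2 = 36
|rej|^2 = 24 - 36/14
= (336 - 36)/14
= 300/14
In lowest terms: 150/7


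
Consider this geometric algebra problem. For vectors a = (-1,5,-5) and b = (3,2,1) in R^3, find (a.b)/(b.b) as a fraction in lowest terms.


Projection coefficient = (a . b) / (b . b)
a . b = (-1)*3 + 5*2 + (-5)*1
= -3 + 10 + (-5) = 2
b . b = 3^2 + 2^2 + 1^2
= 9 + 4 + 1 = 14
Coefficient = 2/14
In lowest terms: 1/7


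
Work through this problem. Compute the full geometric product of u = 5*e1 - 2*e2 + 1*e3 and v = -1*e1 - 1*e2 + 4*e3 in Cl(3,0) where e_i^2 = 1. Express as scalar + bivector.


In Cl(3,0): e_i^2 = 1, e_ie_j = -e_je_i for i != j.
Scalar part = u . v = 5*(-1) + (-2)*(-1) + 1*4
= -5 + 2 + 4 = 1
e12 coeff = 5*(-1) - (-2)*(-1) = -5 - 2 = -7
e13 coeff = 5*4 - 1*(-1) = 20 - (-1) = 21
e23 coeff = (-2)*4 - 1*(-1) = -8 - (-1) = -7
uv = 1 - 7*e12 + 21*e13 - 7*e23


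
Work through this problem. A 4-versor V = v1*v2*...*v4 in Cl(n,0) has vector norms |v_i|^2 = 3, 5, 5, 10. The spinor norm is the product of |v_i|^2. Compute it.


Spinor norm N(V) = |v1|^2 * |v2|^2 * ... * |v4|^2
= 3 * 5 * 5 * 10
Running product: 3, 15, 75, 750
N(V) = 750


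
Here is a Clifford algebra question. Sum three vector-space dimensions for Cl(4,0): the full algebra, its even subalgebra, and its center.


n = 4 + 0 = 4
Total dim = 2^4 = 16
Even subalgebra dim = 2^3 = 8
n is even, so center dim = 1
Sum = 16 + 8 + 1 = 25


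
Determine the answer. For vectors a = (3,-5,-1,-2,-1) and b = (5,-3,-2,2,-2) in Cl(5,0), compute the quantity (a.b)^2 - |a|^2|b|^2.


a . b = 3*5 + (-5)*(-3) + (-1)*(-2) + (-2)*2 + (-1)*(-2)
= 15 + 15 + 2 + (-4) + 2 = 30
|a|^2 = 3^2 + (-5)^2 + (-1)^2 + (-2)^2 + (-1)^2 = 40
|b|^2 = 5^2 + (-3)^2 + (-2)^2 + 2^2 + (-2)^2 = 46
(a.b)^2 = 30^2 = 900
|a|^2 * |b|^2 = 40 * 46 = 1840
Result = 900 - 1840 = -940


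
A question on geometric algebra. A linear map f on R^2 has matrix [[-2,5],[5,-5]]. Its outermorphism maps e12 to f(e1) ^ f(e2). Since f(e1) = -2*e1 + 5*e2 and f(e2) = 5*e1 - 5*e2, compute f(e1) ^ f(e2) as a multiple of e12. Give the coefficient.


The outermorphism of a linear map f sends e1^e2 to f(e1)^f(e2).
f(e1) = -2*e1 + 5*e2
f(e2) = 5*e1 - 5*e2
f(e1) ^ f(e2) = (-2*e1 + 5*e2) ^ (5*e1 - 5*e2)
= (-2)*(-5)*e12 + 5*5*e21
= (10 - 25)*e12
= -15*e12
Coefficient = -15


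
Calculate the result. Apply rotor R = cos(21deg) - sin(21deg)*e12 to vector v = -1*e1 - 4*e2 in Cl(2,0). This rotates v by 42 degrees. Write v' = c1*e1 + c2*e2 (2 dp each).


Rotor R = cos(21deg) - sin(21deg)*e12
Rotation angle theta = 2 * 21 = 42 degrees
v' = R*v*~R rotates v by theta.
cos(42deg) = 0.7431, sin(42deg) = 0.6691
v'_1 = -1*cos(42deg) - (-4)*sin(42deg)
= -1*0.7431 - (-4)*0.6691
= 1.93
v'_2 = -1*sin(42deg) + (-4)*cos(42deg)
= -1*0.6691 + (-4)*0.7431
= -3.64
v' = 1.93*e1 - 3.64*e2


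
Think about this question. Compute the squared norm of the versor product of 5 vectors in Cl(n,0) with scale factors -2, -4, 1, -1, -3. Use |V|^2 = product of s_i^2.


Each vector v_i has |v_i|^2 = s_i^2
Squared scales: (-2)^2 = 4, (-4)^2 = 16, 1^2 = 1, (-1)^2 = 1, (-3)^2 = 9
|V|^2 = 4 * 16 * 1 * 1 * 9
= 576


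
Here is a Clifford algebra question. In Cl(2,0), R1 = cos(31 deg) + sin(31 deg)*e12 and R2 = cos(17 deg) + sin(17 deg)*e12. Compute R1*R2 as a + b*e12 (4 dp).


Same-plane rotors commute and their half-angles add:
R1*R2 = cos(a1 + a2) + sin(a1 + a2)*e12.
a1 + a2 = 31 + 17 = 48 deg
cos(48 deg) = 0.6691
sin(48 deg) = 0.7431
R1*R2 = 0.6691 + 0.7431*e12


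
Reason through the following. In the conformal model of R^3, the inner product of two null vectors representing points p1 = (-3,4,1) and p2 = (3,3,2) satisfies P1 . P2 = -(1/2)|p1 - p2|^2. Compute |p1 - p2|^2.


p1 - p2 = (-6, 1, -1)
|p1 - p2|^2 = (-6)^2 + 1^2 + (-1)^2
= 36 + 1 + 1
= 38


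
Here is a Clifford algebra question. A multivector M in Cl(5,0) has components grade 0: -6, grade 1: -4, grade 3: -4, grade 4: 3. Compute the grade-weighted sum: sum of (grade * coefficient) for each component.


Grade-weighted sum = sum of grade_k * coefficient_k
0*(-6) = 0
1*(-4) = -4
3*(-4) = -12
4*3 = 12
Total = 0 + (-4) + (-12) + 12 = -4


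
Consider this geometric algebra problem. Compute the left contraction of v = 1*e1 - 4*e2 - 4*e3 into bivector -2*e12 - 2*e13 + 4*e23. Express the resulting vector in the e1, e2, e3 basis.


Left contraction v _| B = <vB>_1 (grade-1 part of the geometric product vB).
Using e1_|e12 = e2, e2_|e12 = -e1, e1_|e13 = e3, e3_|e13 = -e1, e2_|e23 = e3, e3_|e23 = -e2:
e1 coeff: -v2*b12 - v3*b13 = -(-4)*(-2) - (-4)*(-2) = -16
e2 coeff: v1*b12 - v3*b23 = (1)*(-2) - (-4)*(4) = 14
e3 coeff: v1*b13 + v2*b23 = (1)*(-2) + (-4)*(4) = -18
v _| B = -16*e1 + 14*e2 - 18*e3


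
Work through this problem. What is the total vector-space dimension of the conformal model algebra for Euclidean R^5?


The conformal model of R^5 uses Cl(6,1): the 5 Euclidean generators plus two extra orthogonal generators e+ (e+^2 = +1) and e- (e-^2 = -1), from which the null vectors e0, einf are built.
Number of generators m = 5 + 2 = 7.
dim Cl(p,q) = 2^m = 2^7 = 128


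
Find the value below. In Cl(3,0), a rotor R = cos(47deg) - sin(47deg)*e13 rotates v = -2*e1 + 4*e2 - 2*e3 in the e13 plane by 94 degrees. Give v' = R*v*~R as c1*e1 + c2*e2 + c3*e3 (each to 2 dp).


Rotor R = cos(47deg) - sin(47deg)*e13
Rotation angle theta = 2 * 47 = 94 degrees in the e13 plane (e1 -> e3).
The component perpendicular to the plane (e2) is invariant: v'_2 = v2 = 4.00
cos(94deg) = -0.0698, sin(94deg) = 0.9976
v'_1 = v1*cos(theta) - v3*sin(theta) = -2*(-0.0698) - (-2)*0.9976 = 2.13
v'_3 = v1*sin(theta) + v3*cos(theta) = -2*0.9976 + (-2)*(-0.0698) = -1.86
v' = 2.13*e1 + 4.00*e2 - 1.86*e3


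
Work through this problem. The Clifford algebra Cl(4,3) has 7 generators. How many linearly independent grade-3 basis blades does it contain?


Number of grade-k basis blades in Cl(p,q) with n = p + q is C(n, k).
n = 4 + 3 = 7
C(7, 3) = 7! / (3! * 4!)
= 5040 / (6 * 24)
= 35


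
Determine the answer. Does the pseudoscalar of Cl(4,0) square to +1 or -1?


The pseudoscalar I = e1...e_n (product of all n generators) of Cl(p,q) satisfies I^2 = (-1)^(q + n(n-1)/2).
p = 4, q = 0, n = p + q = 4
n(n-1)/2 = 4 * 3 / 2 = 6
Exponent = q + n(n-1)/2 = 0 + 6 = 6
I^2 = (-1)^6 = +1


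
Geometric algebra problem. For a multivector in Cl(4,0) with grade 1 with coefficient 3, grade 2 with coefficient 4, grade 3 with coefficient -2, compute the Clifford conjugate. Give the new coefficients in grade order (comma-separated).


Clifford conjugate sign for grade k: (-1)^(k(k+1)/2)
Grade 1: (-1)^(1*2/2) = (-1)^1 = -1, coeff 3 -> -3
Grade 2: (-1)^(2*3/2) = (-1)^3 = -1, coeff 4 -> -4
Grade 3: (-1)^(3*4/2) = (-1)^6 = 1, coeff -2 -> -2
Conjugated coefficients: -3, -4, -2


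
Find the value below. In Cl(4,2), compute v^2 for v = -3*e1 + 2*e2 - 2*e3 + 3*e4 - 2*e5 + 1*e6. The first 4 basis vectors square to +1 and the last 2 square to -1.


v^2 = sum of c_i^2 * e_i^2
Positive signature terms (e_i^2 = +1): (-3)^2 + 2^2 + (-2)^2 + 3^2 = 26
Negative signature terms (e_j^2 = -1): (-2)^2 + 1^2 = 5
v^2 = 26 - 5 = 21


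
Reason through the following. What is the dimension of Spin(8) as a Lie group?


Spin(n) double-covers SO(n); both have Lie algebra so(n) of dimension n(n-1)/2.
n = 8
n(n-1) = 8 * 7 = 56
dim Spin(8) = 56/2 = 28


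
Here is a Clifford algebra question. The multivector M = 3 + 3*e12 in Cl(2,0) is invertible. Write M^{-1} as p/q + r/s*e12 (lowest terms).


M = 3 + 3*e12, where e12^2 = -1.
Since M commutes with its reverse ~M = a - b*e12, M * ~M = a^2 - b^2*e12^2 = a^2 + b^2.
So M^{-1} = ~M / (a^2 + b^2) = (a - b*e12)/(a^2 + b^2).
a^2 + b^2 = 9 + 9 = 18
Scalar part = 3/18 = 1/6
Bivector coeff = -3/18 = -1/6
M^{-1} = 1/6 - 1/6*e12


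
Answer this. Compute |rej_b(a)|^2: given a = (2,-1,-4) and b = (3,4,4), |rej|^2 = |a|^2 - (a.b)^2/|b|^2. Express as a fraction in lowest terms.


|a|^2 = 2^2 + (-1)^2 + (-4)^2 = 21
|b|^2 = 3^2 + 4^2 + 4^2 = 41
a . b = 2*3 + (-1)*4 + (-4)*4 = -14
(a.b)^2 = (-14)^2 = 196
|rej|^2 = 21 - 196/41
= (861 - 196)/41
= 665/41
In lowest terms: 665/41


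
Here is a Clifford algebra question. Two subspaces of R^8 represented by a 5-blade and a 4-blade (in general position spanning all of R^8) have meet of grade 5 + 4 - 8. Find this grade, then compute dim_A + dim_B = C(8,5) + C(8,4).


Meet grade = grade(A) + grade(B) - n
= 5 + 4 - 8 = 1
C(8,5) = 56
C(8,4) = 70
dim_A + dim_B = 56 + 70 = 126


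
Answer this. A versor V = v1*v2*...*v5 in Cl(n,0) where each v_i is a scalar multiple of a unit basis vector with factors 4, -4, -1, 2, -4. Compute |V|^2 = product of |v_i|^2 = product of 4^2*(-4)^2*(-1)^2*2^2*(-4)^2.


Each vector v_i has |v_i|^2 = s_i^2
Squared scales: 4^2 = 16, (-4)^2 = 16, (-1)^2 = 1, 2^2 = 4, (-4)^2 = 16
|V|^2 = 16 * 16 * 1 * 4 * 16
= 16384


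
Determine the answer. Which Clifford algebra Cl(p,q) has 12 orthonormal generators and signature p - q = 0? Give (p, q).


We need p + q = 12 and p - q = 0.
Adding: 2p = 12 + 0 = 12, so p = 6.
Then q = 12 - 6 = 6.
(p, q) = (6, 6)


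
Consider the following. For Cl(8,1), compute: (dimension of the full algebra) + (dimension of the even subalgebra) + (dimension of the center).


n = 8 + 1 = 9
Total dim = 2^9 = 512
Even subalgebra dim = 2^8 = 256
n is odd, so center dim = 2
Sum = 512 + 256 + 2 = 770


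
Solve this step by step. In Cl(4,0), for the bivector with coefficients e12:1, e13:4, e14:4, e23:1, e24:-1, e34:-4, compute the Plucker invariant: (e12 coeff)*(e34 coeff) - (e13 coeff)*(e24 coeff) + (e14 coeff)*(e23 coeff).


Plucker relation: af - be + cd
a*f = 1*(-4) = -4
b*e = 4*(-1) = -4
c*d = 4*1 = 4
af - be + cd = -4 - (-4) + 4
= 4


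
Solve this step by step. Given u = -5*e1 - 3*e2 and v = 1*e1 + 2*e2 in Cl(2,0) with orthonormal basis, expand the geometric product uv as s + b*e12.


Expand: (-5*e1 - 3*e2)(1*e1 + 2*e2)
= (-5)*1*e1e1 + (-5)*2*e1e2 + (-3)*1*e2e1 + (-3)*2*e2e2
Using e1^2 = e2^2 = 1, e2e1 = -e1e2:
Scalar part s = (-5)*1 + (-3)*2 = -5 + (-6) = -11
Bivector part b = (-5)*2 - (-3)*1 = -10 - (-3) = -7
uv = -11 - 7*e12


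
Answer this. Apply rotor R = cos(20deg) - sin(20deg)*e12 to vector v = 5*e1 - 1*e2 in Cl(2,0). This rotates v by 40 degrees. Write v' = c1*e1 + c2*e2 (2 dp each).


Rotor R = cos(20deg) - sin(20deg)*e12
Rotation angle theta = 2 * 20 = 40 degrees
v' = R*v*~R rotates v by theta.
cos(40deg) = 0.7660, sin(40deg) = 0.6428
v'_1 = 5*cos(40deg) - (-1)*sin(40deg)
= 5*0.7660 - (-1)*0.6428
= 4.47
v'_2 = 5*sin(40deg) + (-1)*cos(40deg)
= 5*0.6428 + (-1)*0.7660
= 2.45
v' = 4.47*e1 + 2.45*e2


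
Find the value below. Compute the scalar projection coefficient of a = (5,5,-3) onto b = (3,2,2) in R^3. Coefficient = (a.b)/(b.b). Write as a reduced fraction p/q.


Projection coefficient = (a . b) / (b . b)
a . b = 5*3 + 5*2 + (-3)*2
= 15 + 10 + (-6) = 19
b . b = 3^2 + 2^2 + 2^2
= 9 + 4 + 4 = 17
Coefficient = 19/17
In lowest terms: 19/17


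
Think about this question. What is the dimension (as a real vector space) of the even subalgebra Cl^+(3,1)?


Even subalgebra dimension = 2^(n-1)
n = 3 + 1 = 4
2^(4 - 1) = 2^3 = 8
Verification: sum of C(4,k) for even k = 1 + 6 + 1 = 8
Result = 8


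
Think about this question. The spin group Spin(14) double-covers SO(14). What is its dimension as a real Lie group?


Spin(n) double-covers SO(n); both have Lie algebra so(n) of dimension n(n-1)/2.
n = 14
n(n-1) = 14 * 13 = 182
dim Spin(14) = 182/2 = 91


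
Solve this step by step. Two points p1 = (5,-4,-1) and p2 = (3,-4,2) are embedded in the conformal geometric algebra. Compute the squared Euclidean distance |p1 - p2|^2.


p1 - p2 = (2, 0, -3)
|p1 - p2|^2 = 2^2 + 0^2 + (-3)^2
= 4 + 0 + 9
= 13


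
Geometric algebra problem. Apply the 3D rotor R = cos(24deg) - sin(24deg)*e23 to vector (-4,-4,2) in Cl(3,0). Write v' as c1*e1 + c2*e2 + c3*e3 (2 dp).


Rotor R = cos(24deg) - sin(24deg)*e23
Rotation angle theta = 2 * 24 = 48 degrees in the e23 plane (e2 -> e3).
The component perpendicular to the plane (e1) is invariant: v'_1 = v1 = -4.00
cos(48deg) = 0.6691, sin(48deg) = 0.7431
v'_2 = v2*cos(theta) - v3*sin(theta) = -4*0.6691 - 2*0.7431 = -4.16
v'_3 = v2*sin(theta) + v3*cos(theta) = -4*0.7431 + 2*0.6691 = -1.63
v' = -4.00*e1 - 4.16*e2 - 1.63*e3


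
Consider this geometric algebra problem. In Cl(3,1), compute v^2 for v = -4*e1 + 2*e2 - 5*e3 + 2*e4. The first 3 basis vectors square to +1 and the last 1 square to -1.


v^2 = sum of c_i^2 * e_i^2
Positive signature terms (e_i^2 = +1): (-4)^2 + 2^2 + (-5)^2 = 45
Negative signature terms (e_j^2 = -1): 2^2 = 4
v^2 = 45 - 4 = 41


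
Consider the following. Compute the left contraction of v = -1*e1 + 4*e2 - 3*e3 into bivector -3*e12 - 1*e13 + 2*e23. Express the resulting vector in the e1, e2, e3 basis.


Left contraction v _| B = <vB>_1 (grade-1 part of the geometric product vB).
Using e1_|e12 = e2, e2_|e12 = -e1, e1_|e13 = e3, e3_|e13 = -e1, e2_|e23 = e3, e3_|e23 = -e2:
e1 coeff: -v2*b12 - v3*b13 = -(4)*(-3) - (-3)*(-1) = 9
e2 coeff: v1*b12 - v3*b23 = (-1)*(-3) - (-3)*(2) = 9
e3 coeff: v1*b13 + v2*b23 = (-1)*(-1) + (4)*(2) = 9
v _| B = 9*e1 + 9*e2 + 9*e3


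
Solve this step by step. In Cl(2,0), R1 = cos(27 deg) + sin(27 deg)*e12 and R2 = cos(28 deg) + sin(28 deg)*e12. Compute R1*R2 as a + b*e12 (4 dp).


Same-plane rotors commute and their half-angles add:
R1*R2 = cos(a1 + a2) + sin(a1 + a2)*e12.
a1 + a2 = 27 + 28 = 55 deg
cos(55 deg) = 0.5736
sin(55 deg) = 0.8192
R1*R2 = 0.5736 + 0.8192*e12


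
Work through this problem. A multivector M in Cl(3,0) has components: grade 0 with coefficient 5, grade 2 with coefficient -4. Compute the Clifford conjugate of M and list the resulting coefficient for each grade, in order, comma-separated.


Clifford conjugate sign for grade k: (-1)^(k(k+1)/2)
Grade 0: (-1)^(0*1/2) = (-1)^0 = 1, coeff 5 -> 5
Grade 2: (-1)^(2*3/2) = (-1)^3 = -1, coeff -4 -> 4
Conjugated coefficients: 5, 4


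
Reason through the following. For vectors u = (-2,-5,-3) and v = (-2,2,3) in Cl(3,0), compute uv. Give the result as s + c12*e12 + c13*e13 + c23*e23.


In Cl(3,0): e_i^2 = 1, e_ie_j = -e_je_i for i != j.
Scalar part = u . v = (-2)*(-2) + (-5)*2 + (-3)*3
= 4 + (-10) + (-9) = -15
e12 coeff = (-2)*2 - (-5)*(-2) = -4 - 10 = -14
e13 coeff = (-2)*3 - (-3)*(-2) = -6 - 6 = -12
e23 coeff = (-5)*3 - (-3)*2 = -15 - (-6) = -9
uv = -15 - 14*e12 - 12*e13 - 9*e23


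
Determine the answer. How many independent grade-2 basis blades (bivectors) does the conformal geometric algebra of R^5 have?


The conformal model of R^5 uses Cl(6,1) with m = 5 + 2 = 7 generators.
Number of grade-2 blades = C(m, 2) = C(7, 2)
= 7*6/2 = 21


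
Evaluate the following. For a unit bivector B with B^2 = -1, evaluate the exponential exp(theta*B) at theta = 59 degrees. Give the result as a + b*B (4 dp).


For a unit bivector B with B^2 = -1, the exponential series gives
e^(theta*B) = cos(theta) + sin(theta)*B (the GA analogue of Euler's formula).
theta = 59 degrees = 1.029744 rad
cos(59 deg) = 0.5150
sin(59 deg) = 0.8572
exp(theta*B) = 0.5150 + 0.8572*B


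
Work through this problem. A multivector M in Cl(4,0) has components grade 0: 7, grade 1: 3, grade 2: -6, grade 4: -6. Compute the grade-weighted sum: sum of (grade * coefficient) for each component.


Grade-weighted sum = sum of grade_k * coefficient_k
0*7 = 0
1*3 = 3
2*(-6) = -12
4*(-6) = -24
Total = 0 + 3 + (-12) + (-24) = -33


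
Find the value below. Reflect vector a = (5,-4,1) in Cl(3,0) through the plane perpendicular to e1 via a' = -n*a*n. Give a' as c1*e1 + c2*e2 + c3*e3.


Reflection formula: a' = -n*a*n, with n = e1 (unit vector, n^2 = 1).
For reflection through hyperplane perp to e1:
The component along e1 flips sign, others stay.
a = (5, -4, 1)
a' = (-5, -4, 1)
a' = -5*e1 - 4*e2 + 1*e3


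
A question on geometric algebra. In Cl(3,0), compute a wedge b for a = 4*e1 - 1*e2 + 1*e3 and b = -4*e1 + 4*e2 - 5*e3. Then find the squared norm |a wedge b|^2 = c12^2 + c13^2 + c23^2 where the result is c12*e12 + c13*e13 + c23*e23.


a wedge b = (a1*b2 - a2*b1)*e12 + (a1*b3 - a3*b1)*e13 + (a2*b3 - a3*b2)*e23
e12 coeff: 4*4 - (-1)*(-4) = 16 - 4 = 12
e13 coeff: 4*(-5) - 1*(-4) = -20 - (-4) = -16
e23 coeff: (-1)*(-5) - 1*4 = 5 - 4 = 1
|a wedge b|^2 = 12^2 + (-16)^2 + 1^2
= 144 + 256 + 1
= 401


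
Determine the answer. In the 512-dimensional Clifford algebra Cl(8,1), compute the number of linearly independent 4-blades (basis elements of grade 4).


Number of grade-k basis blades in Cl(p,q) with n = p + q is C(n, k).
n = 8 + 1 = 9
C(9, 4) = 9! / (4! * 5!)
= 362880 / (24 * 120)
= 126


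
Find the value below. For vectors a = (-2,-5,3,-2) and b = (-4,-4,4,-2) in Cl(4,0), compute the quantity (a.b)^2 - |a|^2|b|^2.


a . b = (-2)*(-4) + (-5)*(-4) + 3*4 + (-2)*(-2)
= 8 + 20 + 12 + 4 = 44
|a|^2 = (-2)^2 + (-5)^2 + 3^2 + (-2)^2 = 42
|b|^2 = (-4)^2 + (-4)^2 + 4^2 + (-2)^2 = 52
(a.b)^2 = 44^2 = 1936
|a|^2 * |b|^2 = 42 * 52 = 2184
Result = 1936 - 2184 = -248


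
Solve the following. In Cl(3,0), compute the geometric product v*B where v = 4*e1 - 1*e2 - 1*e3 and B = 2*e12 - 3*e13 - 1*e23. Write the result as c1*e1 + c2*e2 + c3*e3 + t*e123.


vB has grade-1 (vector) and grade-3 (trivector) parts: vB = (v _| B) + (v ^ B).
Vector part <vB>_1:
  e1: -v2*b12 - v3*b13 = -(-1)*(2) - (-1)*(-3) = -1
  e2: v1*b12 - v3*b23 = (4)*(2) - (-1)*(-1) = 7
  e3: v1*b13 + v2*b23 = (4)*(-3) + (-1)*(-1) = -11
Trivector part <vB>_3:
  e123: v1*b23 - v2*b13 + v3*b12 = (4)*(-1) - (-1)*(-3) + (-1)*(2) = -9
vB = -1*e1 + 7*e2 - 11*e3 - 9*e123


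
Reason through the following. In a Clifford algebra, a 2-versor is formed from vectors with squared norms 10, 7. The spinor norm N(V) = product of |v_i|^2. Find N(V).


Spinor norm N(V) = |v1|^2 * |v2|^2 * ... * |v2|^2
= 10 * 7
Running product: 10, 70
N(V) = 70


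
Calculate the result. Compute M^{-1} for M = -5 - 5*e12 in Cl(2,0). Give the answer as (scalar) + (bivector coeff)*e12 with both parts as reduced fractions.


M = -5 - 5*e12, where e12^2 = -1.
Since M commutes with its reverse ~M = a - b*e12, M * ~M = a^2 - b^2*e12^2 = a^2 + b^2.
So M^{-1} = ~M / (a^2 + b^2) = (a - b*e12)/(a^2 + b^2).
a^2 + b^2 = 25 + 25 = 50
Scalar part = -5/50 = -1/10
Bivector coeff = 5/50 = 1/10
M^{-1} = -1/10 + 1/10*e12


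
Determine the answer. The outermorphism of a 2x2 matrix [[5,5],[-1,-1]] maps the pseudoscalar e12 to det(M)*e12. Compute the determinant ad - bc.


The outermorphism of a linear map f sends e1^e2 to f(e1)^f(e2).
f(e1) = 5*e1 - 1*e2
f(e2) = 5*e1 - 1*e2
f(e1) ^ f(e2) = (5*e1 - 1*e2) ^ (5*e1 - 1*e2)
= 5*(-1)*e12 + (-1)*5*e21
= (-5 - (-5))*e12
= 0*e12
Coefficient = 0


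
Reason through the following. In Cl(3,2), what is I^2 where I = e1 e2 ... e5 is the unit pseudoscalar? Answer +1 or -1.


The pseudoscalar I = e1...e_n (product of all n generators) of Cl(p,q) satisfies I^2 = (-1)^(q + n(n-1)/2).
p = 3, q = 2, n = p + q = 5
n(n-1)/2 = 5 * 4 / 2 = 10
Exponent = q + n(n-1)/2 = 2 + 10 = 12
I^2 = (-1)^12 = +1


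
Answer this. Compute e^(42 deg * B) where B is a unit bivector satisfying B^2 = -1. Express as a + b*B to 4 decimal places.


For a unit bivector B with B^2 = -1, the exponential series gives
e^(theta*B) = cos(theta) + sin(theta)*B (the GA analogue of Euler's formula).
theta = 42 degrees = 0.733038 rad
cos(42 deg) = 0.7431
sin(42 deg) = 0.6691
exp(theta*B) = 0.7431 + 0.6691*B


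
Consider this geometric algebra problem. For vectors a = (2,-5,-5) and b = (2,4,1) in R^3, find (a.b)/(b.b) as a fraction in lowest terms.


Projection coefficient = (a . b) / (b . b)
a . b = 2*2 + (-5)*4 + (-5)*1
= 4 + (-20) + (-5) = -21
b . b = 2^2 + 4^2 + 1^2
= 4 + 16 + 1 = 21
Coefficient = -21/21
In lowest terms: -1/1


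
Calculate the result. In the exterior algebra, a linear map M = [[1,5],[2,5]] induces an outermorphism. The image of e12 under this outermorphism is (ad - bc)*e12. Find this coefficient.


The outermorphism of a linear map f sends e1^e2 to f(e1)^f(e2).
f(e1) = 1*e1 + 2*e2
f(e2) = 5*e1 + 5*e2
f(e1) ^ f(e2) = (1*e1 + 2*e2) ^ (5*e1 + 5*e2)
= 1*5*e12 + 2*5*e21
= (5 - 10)*e12
= -5*e12
Coefficient = -5


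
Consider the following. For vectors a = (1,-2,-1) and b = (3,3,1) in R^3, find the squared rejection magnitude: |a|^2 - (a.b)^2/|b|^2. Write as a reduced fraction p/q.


|a|^2 = 1^2 + (-2)^2 + (-1)^2 = 6
|b|^2 = 3^2 + 3^2 + 1^2 = 19
a . b = 1*3 + (-2)*3 + (-1)*1 = -4
(a.b)^2 = (-4)^2 = 16
|rej|^2 = 6 - 16/19
= (114 - 16)/19
= 98/19
In lowest terms: 98/19


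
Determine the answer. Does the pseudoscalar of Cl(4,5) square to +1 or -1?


The pseudoscalar I = e1...e_n (product of all n generators) of Cl(p,q) satisfies I^2 = (-1)^(q + n(n-1)/2).
p = 4, q = 5, n = p + q = 9
n(n-1)/2 = 9 * 8 / 2 = 36
Exponent = q + n(n-1)/2 = 5 + 36 = 41
I^2 = (-1)^41 = -1


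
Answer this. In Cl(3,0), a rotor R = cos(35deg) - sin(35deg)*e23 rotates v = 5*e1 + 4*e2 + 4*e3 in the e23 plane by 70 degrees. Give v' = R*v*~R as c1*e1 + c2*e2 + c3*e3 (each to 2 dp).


Rotor R = cos(35deg) - sin(35deg)*e23
Rotation angle theta = 2 * 35 = 70 degrees in the e23 plane (e2 -> e3).
The component perpendicular to the plane (e1) is invariant: v'_1 = v1 = 5.00
cos(70deg) = 0.3420, sin(70deg) = 0.9397
v'_2 = v2*cos(theta) - v3*sin(theta) = 4*0.3420 - 4*0.9397 = -2.39
v'_3 = v2*sin(theta) + v3*cos(theta) = 4*0.9397 + 4*0.3420 = 5.13
v' = 5.00*e1 - 2.39*e2 + 5.13*e3


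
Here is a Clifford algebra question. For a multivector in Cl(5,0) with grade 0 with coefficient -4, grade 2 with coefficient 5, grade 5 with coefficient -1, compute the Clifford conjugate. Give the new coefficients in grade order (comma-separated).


Clifford conjugate sign for grade k: (-1)^(k(k+1)/2)
Grade 0: (-1)^(0*1/2) = (-1)^0 = 1, coeff -4 -> -4
Grade 2: (-1)^(2*3/2) = (-1)^3 = -1, coeff 5 -> -5
Grade 5: (-1)^(5*6/2) = (-1)^15 = -1, coeff -1 -> 1
Conjugated coefficients: -4, -5, 1
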